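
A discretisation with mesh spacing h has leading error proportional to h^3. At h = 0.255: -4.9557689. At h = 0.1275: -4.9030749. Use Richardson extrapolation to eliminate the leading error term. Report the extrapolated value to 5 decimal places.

Extrapolated value = (8·A(h/2) − A(h)) / (8 − 1)
= (8·(-4.9030749) − (-4.9557689)) / 7
= -34.2688303 / 7 = -4.8955472

-4.89555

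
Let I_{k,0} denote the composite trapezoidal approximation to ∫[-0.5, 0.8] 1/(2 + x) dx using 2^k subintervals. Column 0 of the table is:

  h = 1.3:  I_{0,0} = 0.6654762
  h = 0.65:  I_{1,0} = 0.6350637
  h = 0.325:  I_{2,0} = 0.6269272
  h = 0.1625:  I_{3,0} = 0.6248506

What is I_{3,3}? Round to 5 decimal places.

0.62415

I_{1,1} = (4·0.6350637 − 0.6654762) / 3 = 0.6249262
I_{2,1} = (4·0.6269272 − 0.6350637) / 3 = 0.6242150
I_{3,1} = (4·0.6248506 − 0.6269272) / 3 = 0.6241584
I_{2,2} = (16·0.6242150 − 0.6249262) / 15 = 0.6241676
I_{3,2} = 0.6241584 + (0.6241584 − 0.6242150)/15 = 0.6241546
I_{3,3} = (64·0.6241546 − 0.6241676) / 63 = 0.6241544
(Column j=1 coincides with Simpson's rule on the same nodes.)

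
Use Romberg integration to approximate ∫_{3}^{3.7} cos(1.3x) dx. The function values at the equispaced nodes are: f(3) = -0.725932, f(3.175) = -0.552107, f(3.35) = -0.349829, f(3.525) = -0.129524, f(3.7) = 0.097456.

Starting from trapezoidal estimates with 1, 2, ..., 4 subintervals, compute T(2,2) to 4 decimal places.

-0.2365

T(0,0) (trapezoid, 1 panel, h=0.7000): -0.219967
T(1,0) (trapezoid, 2 panels, h=0.3500): -0.232423
T(2,0) (trapezoid, 4 panels, h=0.1750): -0.235497
T(1,1) = -0.232423 + (-0.232423 − (-0.219967))/3 = -0.236575
T(2,1) = -0.235497 + (-0.235497 − (-0.232423))/3 = -0.236522
T(2,2) = -0.236522 + (-0.236522 − (-0.236575))/15 = -0.236518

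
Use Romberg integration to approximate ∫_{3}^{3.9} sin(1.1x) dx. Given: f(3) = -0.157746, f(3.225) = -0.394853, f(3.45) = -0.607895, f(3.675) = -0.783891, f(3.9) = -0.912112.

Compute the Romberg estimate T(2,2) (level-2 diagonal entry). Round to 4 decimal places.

-0.5250

T(0,0) (trapezoid, 1 panel, h=0.9000): -0.481436
T(1,0) (trapezoid, 2 panels, h=0.4500): -0.514271
T(2,0) (trapezoid, 4 panels, h=0.2250): -0.522353
T(1,1) = -0.514271 + (-0.514271 − (-0.481436))/3 = -0.525216
T(2,1) = -0.522353 + (-0.522353 − (-0.514271))/3 = -0.525047
T(2,2) = -0.525047 + (-0.525047 − (-0.525216))/15 = -0.525036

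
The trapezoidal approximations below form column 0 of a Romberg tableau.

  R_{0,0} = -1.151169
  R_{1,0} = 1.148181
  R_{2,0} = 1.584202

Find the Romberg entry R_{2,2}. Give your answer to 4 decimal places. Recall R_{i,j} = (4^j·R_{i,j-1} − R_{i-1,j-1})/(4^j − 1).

R_{1,1} = (4·1.148181 − (-1.151169)) / 3 = 1.914631
R_{2,1} = 1.584202 + (1.584202 − 1.148181)/3 = 1.729542
R_{2,2} = (16·1.729542 − 1.914631) / 15 = 1.717203

1.7172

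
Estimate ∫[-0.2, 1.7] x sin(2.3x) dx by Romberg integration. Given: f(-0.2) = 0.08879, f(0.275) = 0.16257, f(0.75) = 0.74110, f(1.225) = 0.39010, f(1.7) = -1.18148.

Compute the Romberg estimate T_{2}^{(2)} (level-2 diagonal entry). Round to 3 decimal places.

0.400

T_{0}^{(0)} (trapezoid, 1 panel, h=1.9000): -1.03806
T_{1}^{(0)} (trapezoid, 2 panels, h=0.9500): 0.18502
T_{2}^{(0)} (trapezoid, 4 panels, h=0.4750): 0.35503
T_{1}^{(1)} = 0.18502 + (0.18502 − (-1.03806))/3 = 0.59271
T_{2}^{(1)} = 0.35503 + (0.35503 − 0.18502)/3 = 0.41170
T_{2}^{(2)} = 0.41170 + (0.41170 − 0.59271)/15 = 0.39963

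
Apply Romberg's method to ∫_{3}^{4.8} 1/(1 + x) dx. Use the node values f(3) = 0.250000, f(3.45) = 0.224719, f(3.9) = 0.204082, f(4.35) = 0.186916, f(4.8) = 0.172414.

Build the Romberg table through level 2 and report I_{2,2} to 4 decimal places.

I_{0,0} (trapezoid, 1 panel, h=1.8000): 0.380173
I_{1,0} (trapezoid, 2 panels, h=0.9000): 0.373760
I_{2,0} (trapezoid, 4 panels, h=0.4500): 0.372116
I_{1,1} = 0.373760 + (0.373760 − 0.380173)/3 = 0.371622
I_{2,1} = 0.372116 + (0.372116 − 0.373760)/3 = 0.371568
I_{2,2} = 0.371568 + (0.371568 − 0.371622)/15 = 0.371564

0.3716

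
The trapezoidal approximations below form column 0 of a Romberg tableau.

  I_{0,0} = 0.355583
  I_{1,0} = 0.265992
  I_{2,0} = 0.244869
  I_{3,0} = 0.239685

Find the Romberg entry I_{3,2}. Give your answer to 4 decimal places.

0.2380

I_{2,1} = (4·0.244869 − 0.265992) / 3 = 0.237828
I_{3,1} = (4·0.239685 − 0.244869) / 3 = 0.237957
I_{3,2} = 0.237957 + (0.237957 − 0.237828)/15 = 0.237966
(Column j=1 coincides with Simpson's rule on the same nodes.)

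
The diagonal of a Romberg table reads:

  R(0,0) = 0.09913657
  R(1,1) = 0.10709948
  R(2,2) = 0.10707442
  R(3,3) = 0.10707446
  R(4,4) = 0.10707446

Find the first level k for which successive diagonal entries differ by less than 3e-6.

k = 3

|R(1,1) − R(0,0)| = 0.00796291 ≥ 3e-6
|R(2,2) − R(1,1)| = 0.00002506 ≥ 3e-6
|R(3,3) − R(2,2)| = 0.00000004 < 3e-6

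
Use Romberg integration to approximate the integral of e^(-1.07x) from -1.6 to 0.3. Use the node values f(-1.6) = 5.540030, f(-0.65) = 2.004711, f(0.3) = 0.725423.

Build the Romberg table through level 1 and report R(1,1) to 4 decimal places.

R(0,0) (trapezoid, 1 panel, h=1.9000): 5.952180
R(1,0) (trapezoid, 2 panels, h=0.9500): 4.880566
R(1,1) = 4.880566 + (4.880566 − 5.952180)/3 = 4.523361

4.5234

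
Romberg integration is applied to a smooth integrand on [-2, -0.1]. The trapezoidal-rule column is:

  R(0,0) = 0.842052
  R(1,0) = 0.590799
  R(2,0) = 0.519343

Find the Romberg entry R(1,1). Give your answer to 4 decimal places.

0.5070

Richardson extrapolation on the trapezoidal column (denominator 4−1=3):
R(1,1) = 0.590799 + (0.590799 − 0.842052)/3 = 0.507048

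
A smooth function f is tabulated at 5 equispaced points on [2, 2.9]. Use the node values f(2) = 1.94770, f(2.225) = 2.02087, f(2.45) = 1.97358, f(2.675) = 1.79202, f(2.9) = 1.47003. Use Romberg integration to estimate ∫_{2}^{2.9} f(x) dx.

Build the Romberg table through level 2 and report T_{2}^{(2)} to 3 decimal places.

1.696

T_{0}^{(0)} (trapezoid, 1 panel, h=0.9000): 1.53798
T_{1}^{(0)} (trapezoid, 2 panels, h=0.4500): 1.65710
T_{2}^{(0)} (trapezoid, 4 panels, h=0.2250): 1.68645
T_{1}^{(1)} = 1.65710 + (1.65710 − 1.53798)/3 = 1.69681
T_{2}^{(1)} = 1.68645 + (1.68645 − 1.65710)/3 = 1.69623
T_{2}^{(2)} = 1.69623 + (1.69623 − 1.69681)/15 = 1.69619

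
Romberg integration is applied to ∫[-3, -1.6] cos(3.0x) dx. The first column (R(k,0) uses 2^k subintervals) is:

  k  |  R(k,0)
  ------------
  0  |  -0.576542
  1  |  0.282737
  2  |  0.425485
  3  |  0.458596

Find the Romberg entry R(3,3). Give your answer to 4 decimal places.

0.4694

R(1,1) = (4·0.282737 − (-0.576542)) / 3 = 0.569163
R(2,1) = (4·0.425485 − 0.282737) / 3 = 0.473068
R(3,1) = (4·0.458596 − 0.425485) / 3 = 0.469633
R(2,2) = 0.473068 + (0.473068 − 0.569163)/15 = 0.466662
R(3,2) = 0.469633 + (0.469633 − 0.473068)/15 = 0.469404
R(3,3) = (64·0.469404 − 0.466662) / 63 = 0.469448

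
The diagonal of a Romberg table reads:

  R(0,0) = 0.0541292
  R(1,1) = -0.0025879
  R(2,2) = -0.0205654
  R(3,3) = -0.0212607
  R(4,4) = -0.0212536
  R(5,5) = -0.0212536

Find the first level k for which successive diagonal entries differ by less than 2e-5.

|R(1,1) − R(0,0)| = 0.0567171 ≥ 2e-5
|R(2,2) − R(1,1)| = 0.0179775 ≥ 2e-5
|R(3,3) − R(2,2)| = 0.0006953 ≥ 2e-5
|R(4,4) − R(3,3)| = 0.0000071 < 2e-5

k = 4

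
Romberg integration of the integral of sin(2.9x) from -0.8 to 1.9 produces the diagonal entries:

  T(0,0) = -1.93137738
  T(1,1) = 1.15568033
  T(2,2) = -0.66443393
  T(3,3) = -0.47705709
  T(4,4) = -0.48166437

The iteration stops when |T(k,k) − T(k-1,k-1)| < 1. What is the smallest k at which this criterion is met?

k = 3

|T(1,1) − T(0,0)| = 3.08705771 ≥ 1
|T(2,2) − T(1,1)| = 1.82011426 ≥ 1
|T(3,3) − T(2,2)| = 0.18737684 < 1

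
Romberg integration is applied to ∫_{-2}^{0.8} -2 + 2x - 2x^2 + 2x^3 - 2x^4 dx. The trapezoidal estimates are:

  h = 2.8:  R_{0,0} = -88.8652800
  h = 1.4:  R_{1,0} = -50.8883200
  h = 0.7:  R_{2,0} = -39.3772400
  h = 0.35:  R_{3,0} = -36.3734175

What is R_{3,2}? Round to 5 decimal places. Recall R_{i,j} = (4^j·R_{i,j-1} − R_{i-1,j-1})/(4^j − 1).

R_{2,1} = -39.3772400 + (-39.3772400 − (-50.8883200))/3 = -35.5402133
R_{3,1} = (4·(-36.3734175) − (-39.3772400)) / 3 = -35.3721433
R_{3,2} = -35.3721433 + (-35.3721433 − (-35.5402133))/15 = -35.3609386

-35.36094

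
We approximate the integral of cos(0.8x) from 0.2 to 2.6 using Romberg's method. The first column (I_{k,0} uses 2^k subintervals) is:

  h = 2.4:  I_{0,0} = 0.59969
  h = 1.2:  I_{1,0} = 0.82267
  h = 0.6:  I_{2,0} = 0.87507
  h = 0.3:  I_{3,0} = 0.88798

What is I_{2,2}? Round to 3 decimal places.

Richardson extrapolation on the trapezoidal column (denominator 4−1=3):
I_{1,1} = 0.82267 + (0.82267 − 0.59969)/3 = 0.89700
I_{2,1} = (4·0.87507 − 0.82267) / 3 = 0.89254
I_{2,2} = 0.89254 + (0.89254 − 0.89700)/15 = 0.89224

0.892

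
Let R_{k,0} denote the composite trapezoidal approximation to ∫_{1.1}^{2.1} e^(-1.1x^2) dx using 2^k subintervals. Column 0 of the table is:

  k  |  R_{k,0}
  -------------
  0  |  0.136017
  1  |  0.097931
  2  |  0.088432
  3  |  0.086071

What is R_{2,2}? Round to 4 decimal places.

Richardson extrapolation on the trapezoidal column (denominator 4−1=3):
R_{1,1} = (4·0.097931 − 0.136017) / 3 = 0.085236
R_{2,1} = 0.088432 + (0.088432 − 0.097931)/3 = 0.085266
R_{2,2} = 0.085266 + (0.085266 − 0.085236)/15 = 0.085268

0.0853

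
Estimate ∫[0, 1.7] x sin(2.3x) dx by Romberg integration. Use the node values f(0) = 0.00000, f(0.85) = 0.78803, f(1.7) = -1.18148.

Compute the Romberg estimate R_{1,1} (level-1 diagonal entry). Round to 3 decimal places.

R_{0,0} (trapezoid, 1 panel, h=1.7000): -1.00426
R_{1,0} (trapezoid, 2 panels, h=0.8500): 0.16770
R_{1,1} = 0.16770 + (0.16770 − (-1.00426))/3 = 0.55835

0.558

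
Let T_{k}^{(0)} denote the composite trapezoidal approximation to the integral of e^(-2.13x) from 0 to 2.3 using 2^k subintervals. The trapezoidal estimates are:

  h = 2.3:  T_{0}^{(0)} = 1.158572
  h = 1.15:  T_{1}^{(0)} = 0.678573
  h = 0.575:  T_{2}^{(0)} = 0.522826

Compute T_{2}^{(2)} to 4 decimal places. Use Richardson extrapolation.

Richardson extrapolation on the trapezoidal column (denominator 4−1=3):
T_{1}^{(1)} = 0.678573 + (0.678573 − 1.158572)/3 = 0.518573
T_{2}^{(1)} = 0.522826 + (0.522826 − 0.678573)/3 = 0.470910
T_{2}^{(2)} = 0.470910 + (0.470910 − 0.518573)/15 = 0.467732

0.4677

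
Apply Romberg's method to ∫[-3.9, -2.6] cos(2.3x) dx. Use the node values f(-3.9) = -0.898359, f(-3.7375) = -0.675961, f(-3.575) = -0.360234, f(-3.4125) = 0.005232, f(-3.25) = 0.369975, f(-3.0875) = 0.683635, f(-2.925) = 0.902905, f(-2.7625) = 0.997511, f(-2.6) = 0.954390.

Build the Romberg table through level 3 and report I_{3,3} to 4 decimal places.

0.3208

I_{0,0} (trapezoid, 1 panel, h=1.3000): 0.036420
I_{1,0} (trapezoid, 2 panels, h=0.6500): 0.258694
I_{2,0} (trapezoid, 4 panels, h=0.3250): 0.305715
I_{3,0} (trapezoid, 8 panels, h=0.1625): 0.317050
I_{1,1} = 0.258694 + (0.258694 − 0.036420)/3 = 0.332785
I_{2,1} = 0.305715 + (0.305715 − 0.258694)/3 = 0.321389
I_{3,1} = 0.317050 + (0.317050 − 0.305715)/3 = 0.320828
I_{2,2} = 0.321389 + (0.321389 − 0.332785)/15 = 0.320629
I_{3,2} = 0.320828 + (0.320828 − 0.321389)/15 = 0.320791
I_{3,3} = 0.320791 + (0.320791 − 0.320629)/63 = 0.320794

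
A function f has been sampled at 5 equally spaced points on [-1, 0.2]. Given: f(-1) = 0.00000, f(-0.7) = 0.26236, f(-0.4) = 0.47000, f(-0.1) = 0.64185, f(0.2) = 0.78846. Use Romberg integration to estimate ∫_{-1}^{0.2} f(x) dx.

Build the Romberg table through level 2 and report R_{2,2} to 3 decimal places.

0.535

R_{0,0} (trapezoid, 1 panel, h=1.2000): 0.47308
R_{1,0} (trapezoid, 2 panels, h=0.6000): 0.51854
R_{2,0} (trapezoid, 4 panels, h=0.3000): 0.53053
R_{1,1} = 0.51854 + (0.51854 − 0.47308)/3 = 0.53369
R_{2,1} = 0.53053 + (0.53053 − 0.51854)/3 = 0.53453
R_{2,2} = 0.53453 + (0.53453 − 0.53369)/15 = 0.53459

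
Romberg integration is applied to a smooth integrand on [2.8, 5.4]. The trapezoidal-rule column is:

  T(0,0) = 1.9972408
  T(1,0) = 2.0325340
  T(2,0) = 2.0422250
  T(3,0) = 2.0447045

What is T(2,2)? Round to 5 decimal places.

T(1,1) = 2.0325340 + (2.0325340 − 1.9972408)/3 = 2.0442984
T(2,1) = (4·2.0422250 − 2.0325340) / 3 = 2.0454553
T(2,2) = 2.0454553 + (2.0454553 − 2.0442984)/15 = 2.0455324

2.04553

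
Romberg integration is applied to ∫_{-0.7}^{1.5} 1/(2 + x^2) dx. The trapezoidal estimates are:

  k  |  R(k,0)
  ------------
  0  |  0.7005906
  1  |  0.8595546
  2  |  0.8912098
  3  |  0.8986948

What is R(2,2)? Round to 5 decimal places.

R(1,1) = 0.8595546 + (0.8595546 − 0.7005906)/3 = 0.9125426
R(2,1) = 0.8912098 + (0.8912098 − 0.8595546)/3 = 0.9017615
R(2,2) = (16·0.9017615 − 0.9125426) / 15 = 0.9010428

0.90104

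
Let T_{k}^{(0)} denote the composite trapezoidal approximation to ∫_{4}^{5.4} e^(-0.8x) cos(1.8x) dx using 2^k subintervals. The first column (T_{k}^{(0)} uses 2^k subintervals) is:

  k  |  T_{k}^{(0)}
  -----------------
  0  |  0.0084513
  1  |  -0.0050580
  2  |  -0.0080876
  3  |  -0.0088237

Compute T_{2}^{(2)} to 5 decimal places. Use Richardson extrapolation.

Richardson extrapolation on the trapezoidal column (denominator 4−1=3):
T_{1}^{(1)} = -0.0050580 + (-0.0050580 − 0.0084513)/3 = -0.0095611
T_{2}^{(1)} = -0.0080876 + (-0.0080876 − (-0.0050580))/3 = -0.0090975
T_{2}^{(2)} = -0.0090975 + (-0.0090975 − (-0.0095611))/15 = -0.0090666

-0.00907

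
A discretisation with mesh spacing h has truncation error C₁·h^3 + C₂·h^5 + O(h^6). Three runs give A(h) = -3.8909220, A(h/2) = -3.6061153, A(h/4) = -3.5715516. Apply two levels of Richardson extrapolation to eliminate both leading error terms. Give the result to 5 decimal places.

-3.56665

First eliminate the h^3 term (factor 2^3 = 8):
  B₁ = (8·(-3.6061153) − (-3.8909220))/7 = -3.5654286
  B₂ = (8·(-3.5715516) − (-3.6061153))/7 = -3.5666139
Then eliminate the h^5 term (factor 2^5 = 32):
  (32·(-3.5666139) − (-3.5654286))/31 = -3.5666521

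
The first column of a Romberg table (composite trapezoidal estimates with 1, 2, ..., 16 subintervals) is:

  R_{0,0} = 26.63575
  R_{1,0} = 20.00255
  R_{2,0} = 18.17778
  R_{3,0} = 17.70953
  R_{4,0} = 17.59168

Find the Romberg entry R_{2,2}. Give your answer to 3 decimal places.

17.555

Richardson extrapolation on the trapezoidal column (denominator 4−1=3):
R_{1,1} = (4·20.00255 − 26.63575) / 3 = 17.79148
R_{2,1} = 18.17778 + (18.17778 − 20.00255)/3 = 17.56952
R_{2,2} = (16·17.56952 − 17.79148) / 15 = 17.55472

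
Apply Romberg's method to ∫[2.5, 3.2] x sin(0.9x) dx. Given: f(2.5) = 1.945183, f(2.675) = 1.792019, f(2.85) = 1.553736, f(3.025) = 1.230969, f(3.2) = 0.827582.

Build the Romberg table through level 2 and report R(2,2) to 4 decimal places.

1.0484

R(0,0) (trapezoid, 1 panel, h=0.7000): 0.970468
R(1,0) (trapezoid, 2 panels, h=0.3500): 1.029041
R(2,0) (trapezoid, 4 panels, h=0.1750): 1.043544
R(1,1) = 1.029041 + (1.029041 − 0.970468)/3 = 1.048565
R(2,1) = 1.043544 + (1.043544 − 1.029041)/3 = 1.048378
R(2,2) = 1.048378 + (1.048378 − 1.048565)/15 = 1.048366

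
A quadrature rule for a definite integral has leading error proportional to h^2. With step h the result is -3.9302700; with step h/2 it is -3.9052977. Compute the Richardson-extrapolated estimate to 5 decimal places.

Extrapolated value = (4·A(h/2) − A(h)) / (4 − 1)
= (4·(-3.9052977) − (-3.9302700)) / 3
= -11.6909208 / 3 = -3.8969736

-3.89697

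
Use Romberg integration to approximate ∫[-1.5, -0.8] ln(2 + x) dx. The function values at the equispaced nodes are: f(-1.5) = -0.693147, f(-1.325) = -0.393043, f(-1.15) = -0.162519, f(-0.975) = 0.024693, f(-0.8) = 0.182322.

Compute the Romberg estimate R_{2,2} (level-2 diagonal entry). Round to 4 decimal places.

R_{0,0} (trapezoid, 1 panel, h=0.7000): -0.178789
R_{1,0} (trapezoid, 2 panels, h=0.3500): -0.146276
R_{2,0} (trapezoid, 4 panels, h=0.1750): -0.137599
R_{1,1} = -0.146276 + (-0.146276 − (-0.178789))/3 = -0.135438
R_{2,1} = -0.137599 + (-0.137599 − (-0.146276))/3 = -0.134707
R_{2,2} = -0.134707 + (-0.134707 − (-0.135438))/15 = -0.134658

-0.1347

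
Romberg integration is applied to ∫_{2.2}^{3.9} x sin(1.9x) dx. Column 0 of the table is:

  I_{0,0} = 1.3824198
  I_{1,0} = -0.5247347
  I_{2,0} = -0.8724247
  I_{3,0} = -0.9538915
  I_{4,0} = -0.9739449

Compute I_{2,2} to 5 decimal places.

Richardson extrapolation on the trapezoidal column (denominator 4−1=3):
I_{1,1} = (4·(-0.5247347) − 1.3824198) / 3 = -1.1604529
I_{2,1} = (4·(-0.8724247) − (-0.5247347)) / 3 = -0.9883214
I_{2,2} = -0.9883214 + (-0.9883214 − (-1.1604529))/15 = -0.9768460

-0.97685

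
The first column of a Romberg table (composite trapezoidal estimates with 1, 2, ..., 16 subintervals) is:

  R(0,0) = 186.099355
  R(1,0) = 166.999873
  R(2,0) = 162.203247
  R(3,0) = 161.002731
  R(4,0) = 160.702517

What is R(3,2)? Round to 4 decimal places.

Richardson extrapolation on the trapezoidal column (denominator 4−1=3):
R(2,1) = 162.203247 + (162.203247 − 166.999873)/3 = 160.604372
R(3,1) = 161.002731 + (161.002731 − 162.203247)/3 = 160.602559
R(3,2) = (16·160.602559 − 160.604372) / 15 = 160.602438
(Column j=1 coincides with Simpson's rule on the same nodes.)

160.6024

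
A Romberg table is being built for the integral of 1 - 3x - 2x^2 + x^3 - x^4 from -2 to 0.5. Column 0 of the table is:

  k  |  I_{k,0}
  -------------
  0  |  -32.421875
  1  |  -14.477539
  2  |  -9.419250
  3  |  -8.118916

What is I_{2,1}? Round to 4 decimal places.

I_{2,1} = (4·(-9.419250) − (-14.477539)) / 3 = -7.733154
(Column j=1 coincides with Simpson's rule on the same nodes.)

-7.7332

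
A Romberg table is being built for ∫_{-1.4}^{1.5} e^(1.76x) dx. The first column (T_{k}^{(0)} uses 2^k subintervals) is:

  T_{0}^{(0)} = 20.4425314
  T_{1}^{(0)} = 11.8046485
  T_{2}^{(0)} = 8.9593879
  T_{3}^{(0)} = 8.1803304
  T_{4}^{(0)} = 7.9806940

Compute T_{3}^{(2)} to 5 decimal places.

7.91462

T_{2}^{(1)} = 8.9593879 + (8.9593879 − 11.8046485)/3 = 8.0109677
T_{3}^{(1)} = (4·8.1803304 − 8.9593879) / 3 = 7.9206446
T_{3}^{(2)} = (16·7.9206446 − 8.0109677) / 15 = 7.9146231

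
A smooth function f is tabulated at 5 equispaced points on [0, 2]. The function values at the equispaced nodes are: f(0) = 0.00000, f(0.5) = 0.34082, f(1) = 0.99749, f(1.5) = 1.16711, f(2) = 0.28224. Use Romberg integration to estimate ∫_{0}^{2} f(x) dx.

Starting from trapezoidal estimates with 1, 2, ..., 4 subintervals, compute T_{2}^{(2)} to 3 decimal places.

T_{0}^{(0)} (trapezoid, 1 panel, h=2.0000): 0.28224
T_{1}^{(0)} (trapezoid, 2 panels, h=1.0000): 1.13861
T_{2}^{(0)} (trapezoid, 4 panels, h=0.5000): 1.32327
T_{1}^{(1)} = 1.13861 + (1.13861 − 0.28224)/3 = 1.42407
T_{2}^{(1)} = 1.32327 + (1.32327 − 1.13861)/3 = 1.38482
T_{2}^{(2)} = 1.38482 + (1.38482 − 1.42407)/15 = 1.38220

1.382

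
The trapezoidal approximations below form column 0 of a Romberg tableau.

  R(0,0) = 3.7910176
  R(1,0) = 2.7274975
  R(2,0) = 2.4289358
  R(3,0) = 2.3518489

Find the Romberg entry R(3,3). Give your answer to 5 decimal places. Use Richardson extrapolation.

2.32593

Richardson extrapolation on the trapezoidal column (denominator 4−1=3):
R(1,1) = 2.7274975 + (2.7274975 − 3.7910176)/3 = 2.3729908
R(2,1) = (4·2.4289358 − 2.7274975) / 3 = 2.3294152
R(3,1) = 2.3518489 + (2.3518489 − 2.4289358)/3 = 2.3261533
R(2,2) = 2.3294152 + (2.3294152 − 2.3729908)/15 = 2.3265102
R(3,2) = (16·2.3261533 − 2.3294152) / 15 = 2.3259358
R(3,3) = 2.3259358 + (2.3259358 − 2.3265102)/63 = 2.3259267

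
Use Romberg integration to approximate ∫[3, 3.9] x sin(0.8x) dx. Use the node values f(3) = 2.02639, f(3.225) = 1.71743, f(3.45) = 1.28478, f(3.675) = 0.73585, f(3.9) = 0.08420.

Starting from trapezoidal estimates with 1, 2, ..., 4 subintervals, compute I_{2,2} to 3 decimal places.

1.087

I_{0,0} (trapezoid, 1 panel, h=0.9000): 0.94977
I_{1,0} (trapezoid, 2 panels, h=0.4500): 1.05303
I_{2,0} (trapezoid, 4 panels, h=0.2250): 1.07850
I_{1,1} = 1.05303 + (1.05303 − 0.94977)/3 = 1.08745
I_{2,1} = 1.07850 + (1.07850 − 1.05303)/3 = 1.08699
I_{2,2} = 1.08699 + (1.08699 − 1.08745)/15 = 1.08696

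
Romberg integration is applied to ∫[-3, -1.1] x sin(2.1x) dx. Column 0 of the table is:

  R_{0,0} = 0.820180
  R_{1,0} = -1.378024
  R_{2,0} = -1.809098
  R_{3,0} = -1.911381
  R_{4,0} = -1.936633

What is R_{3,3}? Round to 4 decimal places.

Richardson extrapolation on the trapezoidal column (denominator 4−1=3):
R_{1,1} = (4·(-1.378024) − 0.820180) / 3 = -2.110759
R_{2,1} = -1.809098 + (-1.809098 − (-1.378024))/3 = -1.952789
R_{3,1} = (4·(-1.911381) − (-1.809098)) / 3 = -1.945475
R_{2,2} = (16·(-1.952789) − (-2.110759)) / 15 = -1.942258
R_{3,2} = -1.945475 + (-1.945475 − (-1.952789))/15 = -1.944987
R_{3,3} = (64·(-1.944987) − (-1.942258)) / 63 = -1.945030

-1.9450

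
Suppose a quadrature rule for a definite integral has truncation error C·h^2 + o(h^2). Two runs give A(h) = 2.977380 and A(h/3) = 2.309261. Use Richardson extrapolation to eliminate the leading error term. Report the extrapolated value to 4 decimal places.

2.2257

Extrapolated value = (9·A(h/3) − A(h)) / (9 − 1)
= (9·2.309261 − 2.977380) / 8
= 17.805969 / 8 = 2.225746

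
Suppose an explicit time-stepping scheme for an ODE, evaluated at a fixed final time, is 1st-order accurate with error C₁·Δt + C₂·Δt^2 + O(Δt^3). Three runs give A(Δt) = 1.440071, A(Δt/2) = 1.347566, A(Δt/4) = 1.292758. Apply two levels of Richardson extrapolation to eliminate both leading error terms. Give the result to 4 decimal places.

1.2322

First eliminate the Δt term (factor 2^1 = 2):
  B₁ = (2·1.347566 − 1.440071)/1 = 1.255061
  B₂ = (2·1.292758 − 1.347566)/1 = 1.237950
Then eliminate the Δt^2 term (factor 2^2 = 4):
  (4·1.237950 − 1.255061)/3 = 1.232246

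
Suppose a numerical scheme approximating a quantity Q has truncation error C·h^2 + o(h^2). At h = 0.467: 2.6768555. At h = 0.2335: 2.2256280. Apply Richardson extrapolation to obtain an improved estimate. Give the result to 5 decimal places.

Extrapolated value = (4·A(h/2) − A(h)) / (4 − 1)
= (4·2.2256280 − 2.6768555) / 3
= 6.2256565 / 3 = 2.0752188

2.07522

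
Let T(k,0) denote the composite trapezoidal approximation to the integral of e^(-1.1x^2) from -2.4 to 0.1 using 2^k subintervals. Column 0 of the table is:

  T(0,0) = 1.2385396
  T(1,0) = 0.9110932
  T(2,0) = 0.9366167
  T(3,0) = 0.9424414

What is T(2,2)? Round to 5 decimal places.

T(1,1) = (4·0.9110932 − 1.2385396) / 3 = 0.8019444
T(2,1) = 0.9366167 + (0.9366167 − 0.9110932)/3 = 0.9451245
T(2,2) = 0.9451245 + (0.9451245 − 0.8019444)/15 = 0.9546698

0.95467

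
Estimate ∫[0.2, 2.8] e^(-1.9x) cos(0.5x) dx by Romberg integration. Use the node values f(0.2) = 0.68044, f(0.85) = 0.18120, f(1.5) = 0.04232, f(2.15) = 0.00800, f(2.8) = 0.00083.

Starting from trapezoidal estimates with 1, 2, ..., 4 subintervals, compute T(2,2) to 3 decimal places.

T(0,0) (trapezoid, 1 panel, h=2.6000): 0.88565
T(1,0) (trapezoid, 2 panels, h=1.3000): 0.49784
T(2,0) (trapezoid, 4 panels, h=0.6500): 0.37190
T(1,1) = 0.49784 + (0.49784 − 0.88565)/3 = 0.36857
T(2,1) = 0.37190 + (0.37190 − 0.49784)/3 = 0.32992
T(2,2) = 0.32992 + (0.32992 − 0.36857)/15 = 0.32734

0.327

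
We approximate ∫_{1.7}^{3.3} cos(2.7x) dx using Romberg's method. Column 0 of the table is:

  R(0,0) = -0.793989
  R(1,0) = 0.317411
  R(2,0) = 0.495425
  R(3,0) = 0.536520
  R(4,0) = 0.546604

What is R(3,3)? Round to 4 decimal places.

0.5500

Richardson extrapolation on the trapezoidal column (denominator 4−1=3):
R(1,1) = 0.317411 + (0.317411 − (-0.793989))/3 = 0.687878
R(2,1) = (4·0.495425 − 0.317411) / 3 = 0.554763
R(3,1) = 0.536520 + (0.536520 − 0.495425)/3 = 0.550218
R(2,2) = (16·0.554763 − 0.687878) / 15 = 0.545889
R(3,2) = (16·0.550218 − 0.554763) / 15 = 0.549915
R(3,3) = 0.549915 + (0.549915 − 0.545889)/63 = 0.549979
(Column j=1 coincides with Simpson's rule on the same nodes.)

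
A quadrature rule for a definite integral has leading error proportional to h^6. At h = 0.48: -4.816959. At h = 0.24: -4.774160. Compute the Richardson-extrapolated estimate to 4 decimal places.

Extrapolated value = (64·A(h/2) − A(h)) / (64 − 1)
= (64·(-4.774160) − (-4.816959)) / 63
= -300.729281 / 63 = -4.773481

-4.7735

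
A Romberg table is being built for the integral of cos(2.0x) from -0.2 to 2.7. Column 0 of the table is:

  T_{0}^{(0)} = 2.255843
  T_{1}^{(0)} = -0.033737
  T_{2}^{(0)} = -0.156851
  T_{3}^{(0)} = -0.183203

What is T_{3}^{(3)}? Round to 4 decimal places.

-0.1921

Richardson extrapolation on the trapezoidal column (denominator 4−1=3):
T_{1}^{(1)} = -0.033737 + (-0.033737 − 2.255843)/3 = -0.796930
T_{2}^{(1)} = (4·(-0.156851) − (-0.033737)) / 3 = -0.197889
T_{3}^{(1)} = (4·(-0.183203) − (-0.156851)) / 3 = -0.191987
T_{2}^{(2)} = -0.197889 + (-0.197889 − (-0.796930))/15 = -0.157953
T_{3}^{(2)} = -0.191987 + (-0.191987 − (-0.197889))/15 = -0.191594
T_{3}^{(3)} = -0.191594 + (-0.191594 − (-0.157953))/63 = -0.192128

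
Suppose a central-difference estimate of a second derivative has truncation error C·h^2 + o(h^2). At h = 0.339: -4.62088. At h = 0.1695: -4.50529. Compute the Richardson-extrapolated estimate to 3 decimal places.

The leading error scales as h^2; refining by a factor of 2 reduces it by 2^2 = 4.
Extrapolated value = (4·A(h/2) − A(h)) / (4 − 1)
= (4·(-4.50529) − (-4.62088)) / 3
= -13.40028 / 3 = -4.46676

-4.467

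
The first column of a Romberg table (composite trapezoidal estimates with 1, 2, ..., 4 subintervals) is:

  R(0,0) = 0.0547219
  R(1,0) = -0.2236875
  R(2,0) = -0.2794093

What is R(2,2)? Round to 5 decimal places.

R(1,1) = (4·(-0.2236875) − 0.0547219) / 3 = -0.3164906
R(2,1) = (4·(-0.2794093) − (-0.2236875)) / 3 = -0.2979832
R(2,2) = -0.2979832 + (-0.2979832 − (-0.3164906))/15 = -0.2967494
(Column j=1 coincides with Simpson's rule on the same nodes.)

-0.29675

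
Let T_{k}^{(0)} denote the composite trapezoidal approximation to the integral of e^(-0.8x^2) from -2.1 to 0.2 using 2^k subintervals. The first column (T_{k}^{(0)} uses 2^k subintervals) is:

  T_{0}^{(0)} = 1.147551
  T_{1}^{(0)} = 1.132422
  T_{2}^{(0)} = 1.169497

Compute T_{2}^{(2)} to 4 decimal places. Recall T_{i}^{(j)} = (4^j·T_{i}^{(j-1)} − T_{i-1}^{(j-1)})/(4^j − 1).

1.1855

T_{1}^{(1)} = 1.132422 + (1.132422 − 1.147551)/3 = 1.127379
T_{2}^{(1)} = 1.169497 + (1.169497 − 1.132422)/3 = 1.181855
T_{2}^{(2)} = 1.181855 + (1.181855 − 1.127379)/15 = 1.185487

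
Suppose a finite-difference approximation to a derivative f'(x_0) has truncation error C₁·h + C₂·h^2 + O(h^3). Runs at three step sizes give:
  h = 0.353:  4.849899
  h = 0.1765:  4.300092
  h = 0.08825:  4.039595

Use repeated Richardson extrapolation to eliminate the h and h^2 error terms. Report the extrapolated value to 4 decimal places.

3.7887

First eliminate the h term (factor 2^1 = 2):
  B₁ = (2·4.300092 − 4.849899)/1 = 3.750285
  B₂ = (2·4.039595 − 4.300092)/1 = 3.779098
Then eliminate the h^2 term (factor 2^2 = 4):
  (4·3.779098 − 3.750285)/3 = 3.788702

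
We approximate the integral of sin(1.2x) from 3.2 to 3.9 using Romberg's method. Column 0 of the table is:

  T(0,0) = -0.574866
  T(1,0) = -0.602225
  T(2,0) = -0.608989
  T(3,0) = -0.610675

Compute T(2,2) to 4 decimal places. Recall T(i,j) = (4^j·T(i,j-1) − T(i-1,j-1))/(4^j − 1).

T(1,1) = (4·(-0.602225) − (-0.574866)) / 3 = -0.611345
T(2,1) = -0.608989 + (-0.608989 − (-0.602225))/3 = -0.611244
T(2,2) = -0.611244 + (-0.611244 − (-0.611345))/15 = -0.611237

-0.6112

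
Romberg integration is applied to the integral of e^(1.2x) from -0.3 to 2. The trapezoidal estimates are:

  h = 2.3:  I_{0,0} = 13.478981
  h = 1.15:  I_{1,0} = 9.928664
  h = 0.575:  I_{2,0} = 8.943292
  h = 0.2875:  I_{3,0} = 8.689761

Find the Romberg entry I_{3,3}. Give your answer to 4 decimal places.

8.6046

Richardson extrapolation on the trapezoidal column (denominator 4−1=3):
I_{1,1} = 9.928664 + (9.928664 − 13.478981)/3 = 8.745225
I_{2,1} = (4·8.943292 − 9.928664) / 3 = 8.614835
I_{3,1} = 8.689761 + (8.689761 − 8.943292)/3 = 8.605251
I_{2,2} = (16·8.614835 − 8.745225) / 15 = 8.606142
I_{3,2} = 8.605251 + (8.605251 − 8.614835)/15 = 8.604612
I_{3,3} = 8.604612 + (8.604612 − 8.606142)/63 = 8.604588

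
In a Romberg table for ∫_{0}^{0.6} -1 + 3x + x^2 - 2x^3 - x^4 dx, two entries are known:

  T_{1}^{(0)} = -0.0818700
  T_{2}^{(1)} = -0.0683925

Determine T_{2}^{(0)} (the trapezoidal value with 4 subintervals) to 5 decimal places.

-0.07176

From T_{2}^{(1)} = (4·T_{2}^{(0)} − T_{1}^{(0)})/3, solve for T_{2}^{(0)}:
4·T_{2}^{(0)} = 3·(-0.0683925) + (-0.0818700) = -0.2870475
T_{2}^{(0)} = -0.0717619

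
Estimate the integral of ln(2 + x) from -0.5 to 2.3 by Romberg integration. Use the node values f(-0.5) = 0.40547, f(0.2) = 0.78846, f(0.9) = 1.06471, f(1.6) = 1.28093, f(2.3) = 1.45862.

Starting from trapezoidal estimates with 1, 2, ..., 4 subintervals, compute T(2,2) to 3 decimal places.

2.864

T(0,0) (trapezoid, 1 panel, h=2.8000): 2.60973
T(1,0) (trapezoid, 2 panels, h=1.4000): 2.79546
T(2,0) (trapezoid, 4 panels, h=0.7000): 2.84630
T(1,1) = 2.79546 + (2.79546 − 2.60973)/3 = 2.85737
T(2,1) = 2.84630 + (2.84630 − 2.79546)/3 = 2.86325
T(2,2) = 2.86325 + (2.86325 − 2.85737)/15 = 2.86364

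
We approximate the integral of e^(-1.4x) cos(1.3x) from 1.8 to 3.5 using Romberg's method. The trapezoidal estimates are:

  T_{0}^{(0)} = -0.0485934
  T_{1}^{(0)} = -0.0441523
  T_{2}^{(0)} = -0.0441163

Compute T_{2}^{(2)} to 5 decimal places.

-0.04420

Richardson extrapolation on the trapezoidal column (denominator 4−1=3):
T_{1}^{(1)} = (4·(-0.0441523) − (-0.0485934)) / 3 = -0.0426719
T_{2}^{(1)} = -0.0441163 + (-0.0441163 − (-0.0441523))/3 = -0.0441043
T_{2}^{(2)} = -0.0441043 + (-0.0441043 − (-0.0426719))/15 = -0.0441998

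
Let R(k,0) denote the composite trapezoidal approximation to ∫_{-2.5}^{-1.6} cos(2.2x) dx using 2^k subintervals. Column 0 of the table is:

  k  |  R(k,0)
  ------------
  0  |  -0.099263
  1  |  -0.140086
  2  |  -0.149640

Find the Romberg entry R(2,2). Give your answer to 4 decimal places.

-0.1528

Richardson extrapolation on the trapezoidal column (denominator 4−1=3):
R(1,1) = -0.140086 + (-0.140086 − (-0.099263))/3 = -0.153694
R(2,1) = (4·(-0.149640) − (-0.140086)) / 3 = -0.152825
R(2,2) = -0.152825 + (-0.152825 − (-0.153694))/15 = -0.152767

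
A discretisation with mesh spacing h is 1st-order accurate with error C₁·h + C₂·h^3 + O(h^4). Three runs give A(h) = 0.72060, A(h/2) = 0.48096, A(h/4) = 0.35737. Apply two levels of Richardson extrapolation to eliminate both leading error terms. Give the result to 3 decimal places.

First eliminate the h term (factor 2^1 = 2):
  B₁ = (2·0.48096 − 0.72060)/1 = 0.24132
  B₂ = (2·0.35737 − 0.48096)/1 = 0.23378
Then eliminate the h^3 term (factor 2^3 = 8):
  (8·0.23378 − 0.24132)/7 = 0.23270

0.233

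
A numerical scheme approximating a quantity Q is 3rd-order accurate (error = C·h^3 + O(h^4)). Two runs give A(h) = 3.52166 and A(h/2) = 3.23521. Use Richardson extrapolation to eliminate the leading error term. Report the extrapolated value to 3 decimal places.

3.194

The leading error scales as h^3; refining by a factor of 2 reduces it by 2^3 = 8.
Extrapolated value = (8·A(h/2) − A(h)) / (8 − 1)
= (8·3.23521 − 3.52166) / 7
= 22.36002 / 7 = 3.19429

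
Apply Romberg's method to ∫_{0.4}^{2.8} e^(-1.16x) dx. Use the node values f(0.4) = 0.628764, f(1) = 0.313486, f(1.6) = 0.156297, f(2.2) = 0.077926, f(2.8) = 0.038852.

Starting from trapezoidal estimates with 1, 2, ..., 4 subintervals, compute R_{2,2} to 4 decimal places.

R_{0,0} (trapezoid, 1 panel, h=2.4000): 0.801139
R_{1,0} (trapezoid, 2 panels, h=1.2000): 0.588126
R_{2,0} (trapezoid, 4 panels, h=0.6000): 0.528910
R_{1,1} = 0.588126 + (0.588126 − 0.801139)/3 = 0.517122
R_{2,1} = 0.528910 + (0.528910 − 0.588126)/3 = 0.509171
R_{2,2} = 0.509171 + (0.509171 − 0.517122)/15 = 0.508641

0.5086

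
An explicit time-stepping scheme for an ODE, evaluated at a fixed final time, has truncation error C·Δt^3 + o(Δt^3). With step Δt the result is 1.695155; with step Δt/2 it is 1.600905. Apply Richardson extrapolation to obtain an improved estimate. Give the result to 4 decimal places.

1.5874

The leading error scales as Δt^3; refining by a factor of 2 reduces it by 2^3 = 8.
Extrapolated value = (8·A(Δt/2) − A(Δt)) / (8 − 1)
= (8·1.600905 − 1.695155) / 7
= 11.112085 / 7 = 1.587441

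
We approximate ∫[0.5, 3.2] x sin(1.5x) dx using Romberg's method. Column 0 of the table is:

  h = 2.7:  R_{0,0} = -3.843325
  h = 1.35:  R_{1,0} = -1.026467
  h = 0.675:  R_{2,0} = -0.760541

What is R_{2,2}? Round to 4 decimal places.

R_{1,1} = (4·(-1.026467) − (-3.843325)) / 3 = -0.087514
R_{2,1} = -0.760541 + (-0.760541 − (-1.026467))/3 = -0.671899
R_{2,2} = (16·(-0.671899) − (-0.087514)) / 15 = -0.710858

-0.7109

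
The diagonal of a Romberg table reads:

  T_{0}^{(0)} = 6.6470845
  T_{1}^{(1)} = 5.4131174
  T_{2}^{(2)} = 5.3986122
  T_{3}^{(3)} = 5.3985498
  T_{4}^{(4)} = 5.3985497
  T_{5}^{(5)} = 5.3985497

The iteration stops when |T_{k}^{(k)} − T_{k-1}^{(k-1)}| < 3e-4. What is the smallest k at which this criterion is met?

|T_{1}^{(1)} − T_{0}^{(0)}| = 1.2339671 ≥ 3e-4
|T_{2}^{(2)} − T_{1}^{(1)}| = 0.0145052 ≥ 3e-4
|T_{3}^{(3)} − T_{2}^{(2)}| = 0.0000624 < 3e-4

k = 3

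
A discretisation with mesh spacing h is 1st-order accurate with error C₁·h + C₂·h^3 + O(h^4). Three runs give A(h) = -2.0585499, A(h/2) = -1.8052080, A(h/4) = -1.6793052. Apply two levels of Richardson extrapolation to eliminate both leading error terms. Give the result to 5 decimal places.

First eliminate the h term (factor 2^1 = 2):
  B₁ = (2·(-1.8052080) − (-2.0585499))/1 = -1.5518661
  B₂ = (2·(-1.6793052) − (-1.8052080))/1 = -1.5534024
Then eliminate the h^3 term (factor 2^3 = 8):
  (8·(-1.5534024) − (-1.5518661))/7 = -1.5536219

-1.55362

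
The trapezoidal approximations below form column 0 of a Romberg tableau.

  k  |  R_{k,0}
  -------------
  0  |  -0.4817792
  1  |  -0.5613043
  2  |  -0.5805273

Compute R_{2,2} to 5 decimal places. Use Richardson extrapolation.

R_{1,1} = (4·(-0.5613043) − (-0.4817792)) / 3 = -0.5878127
R_{2,1} = (4·(-0.5805273) − (-0.5613043)) / 3 = -0.5869350
R_{2,2} = -0.5869350 + (-0.5869350 − (-0.5878127))/15 = -0.5868765
(Column j=1 coincides with Simpson's rule on the same nodes.)

-0.58688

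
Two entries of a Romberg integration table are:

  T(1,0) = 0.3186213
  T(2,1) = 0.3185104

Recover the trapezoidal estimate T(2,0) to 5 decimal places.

0.31854

From T(2,1) = (4·T(2,0) − T(1,0))/3, solve for T(2,0):
4·T(2,0) = 3·0.3185104 + 0.3186213 = 1.2741525
T(2,0) = 0.3185381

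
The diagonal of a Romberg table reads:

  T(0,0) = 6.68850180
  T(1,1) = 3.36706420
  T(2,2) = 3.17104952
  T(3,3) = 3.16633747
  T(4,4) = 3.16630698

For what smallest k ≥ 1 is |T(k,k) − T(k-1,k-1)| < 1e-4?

k = 4

|T(1,1) − T(0,0)| = 3.32143760 ≥ 1e-4
|T(2,2) − T(1,1)| = 0.19601468 ≥ 1e-4
|T(3,3) − T(2,2)| = 0.00471205 ≥ 1e-4
|T(4,4) − T(3,3)| = 0.00003049 < 1e-4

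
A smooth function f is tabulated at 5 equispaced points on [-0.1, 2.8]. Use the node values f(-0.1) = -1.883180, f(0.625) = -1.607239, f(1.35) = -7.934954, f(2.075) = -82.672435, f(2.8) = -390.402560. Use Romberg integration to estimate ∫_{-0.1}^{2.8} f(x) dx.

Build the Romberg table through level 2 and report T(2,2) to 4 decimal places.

-178.4521

T(0,0) (trapezoid, 1 panel, h=2.9000): -568.814323
T(1,0) (trapezoid, 2 panels, h=1.4500): -295.912845
T(2,0) (trapezoid, 4 panels, h=0.7250): -209.059186
T(1,1) = -295.912845 + (-295.912845 − (-568.814323))/3 = -204.945686
T(2,1) = -209.059186 + (-209.059186 − (-295.912845))/3 = -180.107966
T(2,2) = -180.107966 + (-180.107966 − (-204.945686))/15 = -178.452118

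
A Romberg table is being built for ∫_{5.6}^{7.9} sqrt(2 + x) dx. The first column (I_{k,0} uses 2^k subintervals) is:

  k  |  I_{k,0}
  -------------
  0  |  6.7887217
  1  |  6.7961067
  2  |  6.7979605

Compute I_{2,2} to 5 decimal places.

6.79858

I_{1,1} = 6.7961067 + (6.7961067 − 6.7887217)/3 = 6.7985684
I_{2,1} = 6.7979605 + (6.7979605 − 6.7961067)/3 = 6.7985784
I_{2,2} = 6.7985784 + (6.7985784 − 6.7985684)/15 = 6.7985791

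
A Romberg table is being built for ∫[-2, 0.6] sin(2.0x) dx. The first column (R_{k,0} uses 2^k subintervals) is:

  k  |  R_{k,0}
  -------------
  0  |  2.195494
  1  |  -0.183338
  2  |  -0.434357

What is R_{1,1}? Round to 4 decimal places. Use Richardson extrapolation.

-0.9763

Richardson extrapolation on the trapezoidal column (denominator 4−1=3):
R_{1,1} = -0.183338 + (-0.183338 − 2.195494)/3 = -0.976282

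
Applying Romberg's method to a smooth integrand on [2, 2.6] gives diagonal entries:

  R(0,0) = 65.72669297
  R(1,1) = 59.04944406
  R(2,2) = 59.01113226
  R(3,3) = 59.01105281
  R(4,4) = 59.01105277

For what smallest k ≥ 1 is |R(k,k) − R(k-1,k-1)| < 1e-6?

|R(1,1) − R(0,0)| = 6.67724891 ≥ 1e-6
|R(2,2) − R(1,1)| = 0.03831180 ≥ 1e-6
|R(3,3) − R(2,2)| = 0.00007945 ≥ 1e-6
|R(4,4) − R(3,3)| = 0.00000004 < 1e-6

k = 4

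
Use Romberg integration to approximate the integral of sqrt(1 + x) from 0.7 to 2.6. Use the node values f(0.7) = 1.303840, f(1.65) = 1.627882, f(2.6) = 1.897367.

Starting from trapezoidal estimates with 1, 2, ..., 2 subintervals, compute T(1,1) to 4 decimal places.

T(0,0) (trapezoid, 1 panel, h=1.9000): 3.041147
T(1,0) (trapezoid, 2 panels, h=0.9500): 3.067061
T(1,1) = 3.067061 + (3.067061 − 3.041147)/3 = 3.075699

3.0757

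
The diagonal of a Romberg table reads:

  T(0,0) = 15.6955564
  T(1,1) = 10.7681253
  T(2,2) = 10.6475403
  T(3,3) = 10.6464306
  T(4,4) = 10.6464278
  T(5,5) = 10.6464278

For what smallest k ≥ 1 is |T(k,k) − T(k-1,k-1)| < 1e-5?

|T(1,1) − T(0,0)| = 4.9274311 ≥ 1e-5
|T(2,2) − T(1,1)| = 0.1205850 ≥ 1e-5
|T(3,3) − T(2,2)| = 0.0011097 ≥ 1e-5
|T(4,4) − T(3,3)| = 0.0000028 < 1e-5

k = 4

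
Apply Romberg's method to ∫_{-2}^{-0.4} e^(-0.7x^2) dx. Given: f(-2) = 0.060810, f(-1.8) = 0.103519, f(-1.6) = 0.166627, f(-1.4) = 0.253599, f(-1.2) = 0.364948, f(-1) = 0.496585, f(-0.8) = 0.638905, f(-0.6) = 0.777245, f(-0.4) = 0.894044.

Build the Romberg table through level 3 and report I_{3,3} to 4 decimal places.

0.6547

I_{0,0} (trapezoid, 1 panel, h=1.6000): 0.763883
I_{1,0} (trapezoid, 2 panels, h=0.8000): 0.673900
I_{2,0} (trapezoid, 4 panels, h=0.4000): 0.659163
I_{3,0} (trapezoid, 8 panels, h=0.2000): 0.655771
I_{1,1} = 0.673900 + (0.673900 − 0.763883)/3 = 0.643906
I_{2,1} = 0.659163 + (0.659163 − 0.673900)/3 = 0.654251
I_{3,1} = 0.655771 + (0.655771 − 0.659163)/3 = 0.654640
I_{2,2} = 0.654251 + (0.654251 − 0.643906)/15 = 0.654941
I_{3,2} = 0.654640 + (0.654640 − 0.654251)/15 = 0.654666
I_{3,3} = 0.654666 + (0.654666 − 0.654941)/63 = 0.654662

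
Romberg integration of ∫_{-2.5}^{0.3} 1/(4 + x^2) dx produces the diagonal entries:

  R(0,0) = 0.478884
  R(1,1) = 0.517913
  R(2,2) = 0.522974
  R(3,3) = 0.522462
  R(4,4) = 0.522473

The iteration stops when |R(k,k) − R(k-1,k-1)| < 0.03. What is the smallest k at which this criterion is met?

k = 2

|R(1,1) − R(0,0)| = 0.039029 ≥ 0.03
|R(2,2) − R(1,1)| = 0.005061 < 0.03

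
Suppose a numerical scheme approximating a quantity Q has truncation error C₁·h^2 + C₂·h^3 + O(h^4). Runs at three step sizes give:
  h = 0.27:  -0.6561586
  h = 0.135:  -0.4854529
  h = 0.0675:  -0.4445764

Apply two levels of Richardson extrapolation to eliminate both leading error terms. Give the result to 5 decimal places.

First eliminate the h^2 term (factor 2^2 = 4):
  B₁ = (4·(-0.4854529) − (-0.6561586))/3 = -0.4285510
  B₂ = (4·(-0.4445764) − (-0.4854529))/3 = -0.4309509
Then eliminate the h^3 term (factor 2^3 = 8):
  (8·(-0.4309509) − (-0.4285510))/7 = -0.4312937

-0.43129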